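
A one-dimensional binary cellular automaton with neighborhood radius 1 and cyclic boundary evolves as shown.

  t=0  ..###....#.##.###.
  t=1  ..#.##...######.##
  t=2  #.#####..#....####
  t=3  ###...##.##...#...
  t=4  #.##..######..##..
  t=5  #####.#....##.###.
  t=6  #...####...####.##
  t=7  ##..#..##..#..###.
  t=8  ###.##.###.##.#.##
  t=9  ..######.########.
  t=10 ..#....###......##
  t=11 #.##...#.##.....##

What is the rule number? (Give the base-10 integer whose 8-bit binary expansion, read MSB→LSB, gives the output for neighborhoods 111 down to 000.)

124

  ### -> .   bit 7 = 0  t=0,i=3
  ##. -> #   bit 6 = 1  t=0,i=4
  #.# -> #   bit 5 = 1  t=0,i=10
  #.. -> #   bit 4 = 1  t=0,i=5
  .## -> #   bit 3 = 1  t=0,i=2
  .#. -> #   bit 2 = 1  t=0,i=9
  ..# -> .   bit 1 = 0  t=0,i=1
  ... -> .   bit 0 = 0  t=0,i=0
  bits 01111100 = 124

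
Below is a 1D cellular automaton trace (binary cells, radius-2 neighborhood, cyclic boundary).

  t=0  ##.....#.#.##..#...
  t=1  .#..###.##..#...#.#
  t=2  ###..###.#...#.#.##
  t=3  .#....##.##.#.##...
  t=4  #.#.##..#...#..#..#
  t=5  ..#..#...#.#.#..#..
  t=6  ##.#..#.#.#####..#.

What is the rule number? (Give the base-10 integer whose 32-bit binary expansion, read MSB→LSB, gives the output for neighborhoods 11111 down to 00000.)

1747998479

  #####|.  b31=0 t=2,i=0
  ####.|#  b30=1 t=2,i=1
  ###.#|#  b29=1 t=1,i=6
  ###..|.  b28=0 t=2,i=2
  ##.##|#  b27=1 t=1,i=7
  ##.#.|.  b26=0 t=2,i=8
  ##..#|.  b25=0 t=0,i=13
  ##...|.  b24=0 t=0,i=2
  #.###|.  b23=0 t=2,i=17
  #.##.|.  b22=0 t=0,i=11
  #.#.#|#  b21=1 t=0,i=9
  #.#..|#  b20=1 t=1,i=1
  #..##|.  b19=0 t=1,i=3
  #..#.|.  b18=0 t=0,i=14
  #...#|.  b17=0 t=0,i=17
  #....|.  b16=0 t=0,i=3
  .####|.  b15=0 t=2,i=18
  .###.|#  b14=1 t=1,i=5
  .##.#|.  b13=0 t=3,i=7
  .##..|#  b12=1 t=0,i=1
  .#.##|.  b11=0 t=0,i=10
  .#.#.|#  b10=1 t=0,i=8
  .#..#|#  b9=1 t=1,i=2
  .#...|#  b8=1 t=0,i=16
  ..###|.  b7=0 t=1,i=4
  ..##.|.  b6=0 t=0,i=0
  ..#.#|.  b5=0 t=0,i=7
  ..#..|.  b4=0 t=0,i=15
  ...##|#  b3=1 t=0,i=18
  ...#.|#  b2=1 t=0,i=6
  ....#|#  b1=1 t=0,i=5
  .....|#  b0=1 t=0,i=4
  bits 01101000001100000101011100001111 = 1747998479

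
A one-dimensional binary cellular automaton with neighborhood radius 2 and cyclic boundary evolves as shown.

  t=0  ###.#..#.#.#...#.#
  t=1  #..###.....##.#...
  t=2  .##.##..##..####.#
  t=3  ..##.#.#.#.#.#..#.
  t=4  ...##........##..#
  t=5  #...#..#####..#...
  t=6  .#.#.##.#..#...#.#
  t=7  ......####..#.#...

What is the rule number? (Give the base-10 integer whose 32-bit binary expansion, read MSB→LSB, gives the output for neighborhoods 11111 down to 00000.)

  nb #####: next=.  (t=5,i=9, bit31=0)
  nb ####.: next=.  (t=0,i=1, bit30=0)
  nb ###.#: next=.  (t=0,i=2, bit29=0)
  nb ###..: next=#  (t=1,i=5, bit28=1)
  nb ##.##: next=#  (t=2,i=3, bit27=1)
  nb ##.#.: next=#  (t=0,i=3, bit26=1)
  nb ##..#: next=.  (t=2,i=6, bit25=0)
  nb ##...: next=.  (t=1,i=6, bit24=0)
  nb #.###: next=.  (t=0,i=17, bit23=0)
  nb #.##.: next=.  (t=2,i=1, bit22=0)
  nb #.#.#: next=.  (t=0,i=9, bit21=0)
  nb #.#..: next=#  (t=0,i=4, bit20=1)
  nb #..##: next=#  (t=1,i=2, bit19=1)
  nb #..#.: next=.  (t=0,i=6, bit18=0)
  nb #...#: next=.  (t=0,i=13, bit17=0)
  nb #....: next=.  (t=1,i=7, bit16=0)
  nb .####: next=#  (t=0,i=0, bit15=1)
  nb .###.: next=#  (t=1,i=4, bit14=1)
  nb .##.#: next=#  (t=1,i=12, bit13=1)
  nb .##..: next=#  (t=2,i=5, bit12=1)
  nb .#.##: next=.  (t=0,i=16, bit11=0)
  nb .#.#.: next=.  (t=0,i=8, bit10=0)
  nb .#..#: next=#  (t=0,i=5, bit9=1)
  nb .#...: next=#  (t=0,i=12, bit8=1)
  nb ..###: next=.  (t=1,i=3, bit7=0)
  nb ..##.: next=.  (t=1,i=11, bit6=0)
  nb ..#.#: next=.  (t=0,i=7, bit5=0)
  nb ..#..: next=.  (t=1,i=0, bit4=0)
  nb ...##: next=.  (t=1,i=10, bit3=0)
  nb ...#.: next=#  (t=0,i=14, bit2=1)
  nb ....#: next=#  (t=1,i=9, bit1=1)
  nb .....: next=#  (t=1,i=8, bit0=1)
  bits 00011100000110001111001100000111 = 471397127

471397127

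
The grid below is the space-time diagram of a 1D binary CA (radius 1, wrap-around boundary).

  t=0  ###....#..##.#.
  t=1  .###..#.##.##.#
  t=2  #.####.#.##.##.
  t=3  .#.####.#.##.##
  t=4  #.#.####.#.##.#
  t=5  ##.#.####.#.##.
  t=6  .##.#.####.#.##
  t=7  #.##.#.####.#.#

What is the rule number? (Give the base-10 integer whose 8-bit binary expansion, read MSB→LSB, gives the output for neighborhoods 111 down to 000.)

242

  nb ###: next=#  (t=0,i=1, bit7=1)
  nb ##.: next=#  (t=0,i=2, bit6=1)
  nb #.#: next=#  (t=0,i=12, bit5=1)
  nb #..: next=#  (t=0,i=3, bit4=1)
  nb .##: next=.  (t=0,i=0, bit3=0)
  nb .#.: next=.  (t=0,i=7, bit2=0)
  nb ..#: next=#  (t=0,i=6, bit1=1)
  nb ...: next=.  (t=0,i=4, bit0=0)
  bits 11110010 = 242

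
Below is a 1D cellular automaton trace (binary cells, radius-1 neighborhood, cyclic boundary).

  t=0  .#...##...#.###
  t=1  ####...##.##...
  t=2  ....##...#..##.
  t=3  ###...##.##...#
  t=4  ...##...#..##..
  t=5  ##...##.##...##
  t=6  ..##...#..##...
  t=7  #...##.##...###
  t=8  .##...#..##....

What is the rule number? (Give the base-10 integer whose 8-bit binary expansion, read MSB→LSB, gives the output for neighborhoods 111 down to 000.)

53

  ### -> .   bit 7 = 0  t=0,i=13
  ##. -> .   bit 6 = 0  t=0,i=6
  #.# -> #   bit 5 = 1  t=0,i=0
  #.. -> #   bit 4 = 1  t=0,i=2
  .## -> .   bit 3 = 0  t=0,i=5
  .#. -> #   bit 2 = 1  t=0,i=1
  ..# -> .   bit 1 = 0  t=0,i=4
  ... -> #   bit 0 = 1  t=0,i=3
  bits 00110101 = 53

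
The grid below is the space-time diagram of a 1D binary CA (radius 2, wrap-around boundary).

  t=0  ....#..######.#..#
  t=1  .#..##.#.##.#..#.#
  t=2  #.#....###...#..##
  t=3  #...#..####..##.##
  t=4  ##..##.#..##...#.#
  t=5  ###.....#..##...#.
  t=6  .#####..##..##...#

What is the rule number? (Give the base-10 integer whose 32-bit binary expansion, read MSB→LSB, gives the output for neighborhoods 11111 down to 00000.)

  ##### -> #   bit 31 = 1  t=0,i=9
  ####. -> .   bit 30 = 0  t=0,i=11
  ###.# -> #   bit 29 = 1  t=0,i=12
  ###.. -> #   bit 28 = 1  t=2,i=9
  ##.## -> #   bit 27 = 1  t=3,i=15
  ##.#. -> .   bit 26 = 0  t=0,i=13
  ##..# -> #   bit 25 = 1  t=3,i=11
  ##... -> #   bit 24 = 1  t=2,i=10
  #.### -> .   bit 23 = 0  t=3,i=16
  #.##. -> #   bit 22 = 1  t=1,i=9
  #.#.# -> #   bit 21 = 1  t=1,i=7
  #.#.. -> .   bit 20 = 0  t=0,i=14
  #..## -> .   bit 19 = 0  t=0,i=6
  #..#. -> .   bit 18 = 0  t=0,i=16
  #...# -> .   bit 17 = 0  t=2,i=11
  #.... -> #   bit 16 = 1  t=0,i=1
  .#### -> .   bit 15 = 0  t=0,i=8
  .###. -> #   bit 14 = 1  t=2,i=8
  .##.# -> .   bit 13 = 0  t=1,i=5
  .##.. -> #   bit 12 = 1  t=4,i=11
  .#.## -> #   bit 11 = 1  t=1,i=8
  .#.#. -> #   bit 10 = 1  t=1,i=0
  .#..# -> #   bit 9 = 1  t=0,i=5
  .#... -> .   bit 8 = 0  t=0,i=0
  ..### -> #   bit 7 = 1  t=0,i=7
  ..##. -> .   bit 6 = 0  t=1,i=4
  ..#.# -> .   bit 5 = 0  t=1,i=15
  ..#.. -> #   bit 4 = 1  t=0,i=4
  ...## -> .   bit 3 = 0  t=2,i=6
  ...#. -> .   bit 2 = 0  t=0,i=3
  ....# -> .   bit 1 = 0  t=0,i=2
  ..... -> #   bit 0 = 1  t=5,i=5
  bits 10111011011000010101111010010001 = 3143720593

3143720593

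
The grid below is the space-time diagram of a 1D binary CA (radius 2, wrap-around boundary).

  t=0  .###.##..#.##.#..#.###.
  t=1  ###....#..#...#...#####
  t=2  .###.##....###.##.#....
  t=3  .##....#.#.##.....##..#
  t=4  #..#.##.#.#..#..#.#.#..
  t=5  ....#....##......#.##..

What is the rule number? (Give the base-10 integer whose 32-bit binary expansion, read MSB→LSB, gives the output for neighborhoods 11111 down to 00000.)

1402621382

  ##### -> .   bit 31 = 0  t=1,i=0
  ####. -> #   bit 30 = 1  t=1,i=1
  ###.# -> .   bit 29 = 0  t=0,i=3
  ###.. -> #   bit 28 = 1  t=0,i=21
  ##.## -> .   bit 27 = 0  t=0,i=4
  ##.#. -> .   bit 26 = 0  t=0,i=13
  ##..# -> #   bit 25 = 1  t=0,i=7
  ##... -> #   bit 24 = 1  t=1,i=3
  #.### -> #   bit 23 = 1  t=0,i=19
  #.##. -> .   bit 22 = 0  t=0,i=5
  #.#.# -> .   bit 21 = 0  t=3,i=9
  #.#.. -> #   bit 20 = 1  t=0,i=14
  #..## -> #   bit 19 = 1  t=0,i=0
  #..#. -> .   bit 18 = 0  t=0,i=8
  #...# -> #   bit 17 = 1  t=1,i=12
  #.... -> .   bit 16 = 0  t=1,i=4
  .#### -> .   bit 15 = 0  t=1,i=19
  .###. -> #   bit 14 = 1  t=0,i=2
  .##.# -> .   bit 13 = 0  t=0,i=12
  .##.. -> .   bit 12 = 0  t=0,i=6
  .#.## -> #   bit 11 = 1  t=0,i=10
  .#.#. -> #   bit 10 = 1  t=3,i=8
  .#..# -> .   bit 9 = 0  t=0,i=15
  .#... -> #   bit 8 = 1  t=1,i=11
  ..### -> #   bit 7 = 1  t=0,i=1
  ..##. -> #   bit 6 = 1  t=3,i=18
  ..#.# -> .   bit 5 = 0  t=0,i=9
  ..#.. -> .   bit 4 = 0  t=1,i=7
  ...## -> .   bit 3 = 0  t=1,i=17
  ...#. -> #   bit 2 = 1  t=1,i=6
  ....# -> #   bit 1 = 1  t=1,i=5
  ..... -> .   bit 0 = 0  t=2,i=21
  bits 01010011100110100100110111000110 = 1402621382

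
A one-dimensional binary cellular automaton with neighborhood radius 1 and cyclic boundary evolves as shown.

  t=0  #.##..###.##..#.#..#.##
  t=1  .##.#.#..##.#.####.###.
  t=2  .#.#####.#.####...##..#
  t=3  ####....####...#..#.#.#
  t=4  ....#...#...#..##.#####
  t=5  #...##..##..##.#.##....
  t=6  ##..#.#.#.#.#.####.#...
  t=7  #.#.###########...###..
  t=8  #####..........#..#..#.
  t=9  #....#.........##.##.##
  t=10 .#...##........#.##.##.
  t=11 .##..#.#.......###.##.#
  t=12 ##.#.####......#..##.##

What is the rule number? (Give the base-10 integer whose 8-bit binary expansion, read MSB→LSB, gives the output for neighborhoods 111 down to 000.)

  ### -> .   bit 7 = 0  t=0,i=7
  ##. -> .   bit 6 = 0  t=0,i=0
  #.# -> #   bit 5 = 1  t=0,i=1
  #.. -> #   bit 4 = 1  t=0,i=4
  .## -> #   bit 3 = 1  t=0,i=2
  .#. -> #   bit 2 = 1  t=0,i=14
  ..# -> .   bit 1 = 0  t=0,i=5
  ... -> .   bit 0 = 0  t=2,i=16
  bits 00111100 = 60

60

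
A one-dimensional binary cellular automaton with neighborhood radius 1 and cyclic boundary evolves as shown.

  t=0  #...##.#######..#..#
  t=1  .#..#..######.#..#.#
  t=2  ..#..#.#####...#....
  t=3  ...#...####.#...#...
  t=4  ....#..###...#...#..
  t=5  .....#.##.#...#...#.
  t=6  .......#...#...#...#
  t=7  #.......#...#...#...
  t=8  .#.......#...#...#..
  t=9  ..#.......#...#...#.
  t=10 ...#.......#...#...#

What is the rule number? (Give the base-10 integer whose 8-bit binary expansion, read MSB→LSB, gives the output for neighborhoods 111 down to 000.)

152

  ### -> #   bit 7 = 1  t=0,i=8
  ##. -> .   bit 6 = 0  t=0,i=0
  #.# -> .   bit 5 = 0  t=0,i=6
  #.. -> #   bit 4 = 1  t=0,i=1
  .## -> #   bit 3 = 1  t=0,i=4
  .#. -> .   bit 2 = 0  t=0,i=16
  ..# -> .   bit 1 = 0  t=0,i=3
  ... -> .   bit 0 = 0  t=0,i=2
  bits 10011000 = 152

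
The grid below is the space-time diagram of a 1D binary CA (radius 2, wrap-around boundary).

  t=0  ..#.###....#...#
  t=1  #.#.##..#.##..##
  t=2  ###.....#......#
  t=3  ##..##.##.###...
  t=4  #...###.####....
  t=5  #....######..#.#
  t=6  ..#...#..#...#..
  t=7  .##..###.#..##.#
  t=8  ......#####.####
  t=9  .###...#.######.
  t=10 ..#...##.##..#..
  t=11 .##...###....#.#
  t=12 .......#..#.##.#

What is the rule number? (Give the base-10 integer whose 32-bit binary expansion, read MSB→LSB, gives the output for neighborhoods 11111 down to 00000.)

  ##### -> .   bit 31 = 0  t=5,i=7
  ####. -> #   bit 30 = 1  t=2,i=1
  ###.# -> #   bit 29 = 1  t=1,i=0
  ###.. -> .   bit 28 = 0  t=0,i=6
  ##.## -> #   bit 27 = 1  t=3,i=6
  ##.#. -> #   bit 26 = 1  t=1,i=1
  ##..# -> .   bit 25 = 0  t=1,i=6
  ##... -> .   bit 24 = 0  t=0,i=7
  #.### -> #   bit 23 = 1  t=0,i=4
  #.##. -> .   bit 22 = 0  t=1,i=4
  #.#.# -> #   bit 21 = 1  t=1,i=2
  #.#.. -> #   bit 20 = 1  t=7,i=9
  #..## -> .   bit 19 = 0  t=1,i=13
  #..#. -> .   bit 18 = 0  t=0,i=1
  #...# -> .   bit 17 = 0  t=0,i=13
  #.... -> #   bit 16 = 1  t=0,i=8
  .#### -> #   bit 15 = 1  t=2,i=0
  .###. -> #   bit 14 = 1  t=0,i=5
  .##.# -> #   bit 13 = 1  t=3,i=5
  .##.. -> .   bit 12 = 0  t=1,i=5
  .#.## -> .   bit 11 = 0  t=0,i=3
  .#.#. -> .   bit 10 = 0  t=11,i=14
  .#..# -> #   bit 9 = 1  t=0,i=0
  .#... -> .   bit 8 = 0  t=0,i=12
  ..### -> .   bit 7 = 0  t=1,i=14
  ..##. -> #   bit 6 = 1  t=3,i=0
  ..#.# -> #   bit 5 = 1  t=0,i=2
  ..#.. -> #   bit 4 = 1  t=0,i=11
  ...## -> .   bit 3 = 0  t=2,i=14
  ...#. -> #   bit 2 = 1  t=0,i=10
  ....# -> .   bit 1 = 0  t=0,i=9
  ..... -> #   bit 0 = 1  t=2,i=5
  bits 01101100101100011110001001110101 = 1823597173

1823597173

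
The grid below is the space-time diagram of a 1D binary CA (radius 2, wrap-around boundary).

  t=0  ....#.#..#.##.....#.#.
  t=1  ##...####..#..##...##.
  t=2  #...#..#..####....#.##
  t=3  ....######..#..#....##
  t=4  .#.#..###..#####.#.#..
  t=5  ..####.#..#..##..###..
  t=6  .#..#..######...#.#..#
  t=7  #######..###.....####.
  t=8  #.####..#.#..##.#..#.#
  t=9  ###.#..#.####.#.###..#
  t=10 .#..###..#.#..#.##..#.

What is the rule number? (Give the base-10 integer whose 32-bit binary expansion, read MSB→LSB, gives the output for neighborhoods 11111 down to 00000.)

3372049945

  nb #####: next=#  (t=3,i=6, bit31=1)
  nb ####.: next=#  (t=1,i=7, bit30=1)
  nb ###.#: next=.  (t=4,i=15, bit29=0)
  nb ###..: next=.  (t=1,i=8, bit28=0)
  nb ##.##: next=#  (t=1,i=21, bit27=1)
  nb ##.#.: next=.  (t=4,i=16, bit26=0)
  nb ##..#: next=.  (t=1,i=9, bit25=0)
  nb ##...: next=.  (t=0,i=13, bit24=0)
  nb #.###: next=#  (t=2,i=20, bit23=1)
  nb #.##.: next=#  (t=0,i=11, bit22=1)
  nb #.#.#: next=#  (t=4,i=17, bit21=1)
  nb #.#..: next=#  (t=0,i=6, bit20=1)
  nb #..##: next=#  (t=1,i=13, bit19=1)
  nb #..#.: next=#  (t=0,i=8, bit18=1)
  nb #...#: next=.  (t=1,i=3, bit17=0)
  nb #....: next=#  (t=0,i=0, bit16=1)
  nb .####: next=.  (t=1,i=6, bit15=0)
  nb .###.: next=#  (t=2,i=21, bit14=1)
  nb .##.#: next=#  (t=1,i=20, bit13=1)
  nb .##..: next=.  (t=0,i=12, bit12=0)
  nb .#.##: next=.  (t=0,i=10, bit11=0)
  nb .#.#.: next=#  (t=0,i=5, bit10=1)
  nb .#..#: next=#  (t=0,i=7, bit9=1)
  nb .#...: next=.  (t=0,i=21, bit8=0)
  nb ..###: next=.  (t=1,i=5, bit7=0)
  nb ..##.: next=.  (t=1,i=14, bit6=0)
  nb ..#.#: next=.  (t=0,i=4, bit5=0)
  nb ..#..: next=#  (t=1,i=11, bit4=1)
  nb ...##: next=#  (t=1,i=4, bit3=1)
  nb ...#.: next=.  (t=0,i=3, bit2=0)
  nb ....#: next=.  (t=0,i=2, bit1=0)
  nb .....: next=#  (t=0,i=1, bit0=1)
  bits 11001000111111010110011000011001 = 3372049945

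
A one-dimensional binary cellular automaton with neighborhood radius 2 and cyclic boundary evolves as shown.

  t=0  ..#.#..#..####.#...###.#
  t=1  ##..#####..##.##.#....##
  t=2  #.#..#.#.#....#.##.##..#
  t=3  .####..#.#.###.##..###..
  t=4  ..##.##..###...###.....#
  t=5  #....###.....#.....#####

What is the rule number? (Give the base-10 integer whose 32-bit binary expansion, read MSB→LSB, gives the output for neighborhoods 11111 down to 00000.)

1190631959

  nb #####: next=.  (t=1,i=6, bit31=0)
  nb ####.: next=#  (t=0,i=12, bit30=1)
  nb ###.#: next=.  (t=0,i=13, bit29=0)
  nb ###..: next=.  (t=1,i=1, bit28=0)
  nb ##.##: next=.  (t=1,i=13, bit27=0)
  nb ##.#.: next=#  (t=0,i=14, bit26=1)
  nb ##..#: next=#  (t=1,i=2, bit25=1)
  nb ##...: next=.  (t=3,i=22, bit24=0)
  nb #.###: next=#  (t=3,i=11, bit23=1)
  nb #.##.: next=#  (t=1,i=14, bit22=1)
  nb #.#.#: next=#  (t=2,i=7, bit21=1)
  nb #.#..: next=#  (t=0,i=4, bit20=1)
  nb #..##: next=.  (t=0,i=9, bit19=0)
  nb #..#.: next=#  (t=0,i=1, bit18=1)
  nb #...#: next=#  (t=0,i=17, bit17=1)
  nb #....: next=#  (t=1,i=19, bit16=1)
  nb .####: next=#  (t=0,i=11, bit15=1)
  nb .###.: next=.  (t=0,i=20, bit14=0)
  nb .##.#: next=.  (t=1,i=12, bit13=0)
  nb .##..: next=#  (t=2,i=20, bit12=1)
  nb .#.##: next=#  (t=2,i=15, bit11=1)
  nb .#.#.: next=.  (t=0,i=3, bit10=0)
  nb .#..#: next=#  (t=0,i=0, bit9=1)
  nb .#...: next=.  (t=0,i=16, bit8=0)
  nb ..###: next=.  (t=0,i=10, bit7=0)
  nb ..##.: next=.  (t=1,i=11, bit6=0)
  nb ..#.#: next=.  (t=0,i=2, bit5=0)
  nb ..#..: next=#  (t=0,i=7, bit4=1)
  nb ...##: next=.  (t=0,i=18, bit3=0)
  nb ...#.: next=#  (t=2,i=13, bit2=1)
  nb ....#: next=#  (t=1,i=20, bit1=1)
  nb .....: next=#  (t=4,i=20, bit0=1)
  bits 01000110111101111001101000010111 = 1190631959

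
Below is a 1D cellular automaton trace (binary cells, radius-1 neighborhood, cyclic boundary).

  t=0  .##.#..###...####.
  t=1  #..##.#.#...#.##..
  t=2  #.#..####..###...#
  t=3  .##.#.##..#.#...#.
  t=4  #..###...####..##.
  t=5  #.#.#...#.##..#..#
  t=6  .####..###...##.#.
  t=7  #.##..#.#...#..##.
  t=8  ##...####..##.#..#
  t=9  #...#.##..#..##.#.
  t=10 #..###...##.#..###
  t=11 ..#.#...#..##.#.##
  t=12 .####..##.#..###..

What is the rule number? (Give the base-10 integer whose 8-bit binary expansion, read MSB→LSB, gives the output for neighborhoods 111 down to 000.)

166

  nb ###: next=#  (t=0,i=8, bit7=1)
  nb ##.: next=.  (t=0,i=2, bit6=0)
  nb #.#: next=#  (t=0,i=3, bit5=1)
  nb #..: next=.  (t=0,i=5, bit4=0)
  nb .##: next=.  (t=0,i=1, bit3=0)
  nb .#.: next=#  (t=0,i=4, bit2=1)
  nb ..#: next=#  (t=0,i=0, bit1=1)
  nb ...: next=.  (t=0,i=11, bit0=0)
  bits 10100110 = 166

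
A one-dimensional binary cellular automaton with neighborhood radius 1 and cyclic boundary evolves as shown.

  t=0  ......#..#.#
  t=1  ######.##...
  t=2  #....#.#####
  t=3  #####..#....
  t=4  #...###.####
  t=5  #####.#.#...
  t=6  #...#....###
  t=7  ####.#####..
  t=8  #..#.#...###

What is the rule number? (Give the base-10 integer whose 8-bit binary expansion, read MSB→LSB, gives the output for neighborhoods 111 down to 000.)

  nb ###: next=.  (t=1,i=1, bit7=0)
  nb ##.: next=#  (t=1,i=5, bit6=1)
  nb #.#: next=.  (t=0,i=10, bit5=0)
  nb #..: next=#  (t=0,i=0, bit4=1)
  nb .##: next=#  (t=1,i=0, bit3=1)
  nb .#.: next=.  (t=0,i=6, bit2=0)
  nb ..#: next=#  (t=0,i=5, bit1=1)
  nb ...: next=#  (t=0,i=1, bit0=1)
  bits 01011011 = 91

91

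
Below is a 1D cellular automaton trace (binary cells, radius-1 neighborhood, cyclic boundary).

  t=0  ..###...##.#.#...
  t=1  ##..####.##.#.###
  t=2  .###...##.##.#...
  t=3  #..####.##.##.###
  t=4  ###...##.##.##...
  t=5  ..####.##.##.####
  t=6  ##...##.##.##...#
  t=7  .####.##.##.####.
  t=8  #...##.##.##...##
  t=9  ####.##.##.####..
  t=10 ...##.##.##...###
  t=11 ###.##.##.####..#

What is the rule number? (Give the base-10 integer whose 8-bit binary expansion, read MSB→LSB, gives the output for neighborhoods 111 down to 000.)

  [7] ### => .  t=0,i=3
  [6] ##. => #  t=0,i=4
  [5] #.# => #  t=0,i=10
  [4] #.. => #  t=0,i=5
  [3] .## => .  t=0,i=2
  [2] .#. => .  t=0,i=11
  [1] ..# => #  t=0,i=1
  [0] ... => #  t=0,i=0
  bits 01110011 = 115

115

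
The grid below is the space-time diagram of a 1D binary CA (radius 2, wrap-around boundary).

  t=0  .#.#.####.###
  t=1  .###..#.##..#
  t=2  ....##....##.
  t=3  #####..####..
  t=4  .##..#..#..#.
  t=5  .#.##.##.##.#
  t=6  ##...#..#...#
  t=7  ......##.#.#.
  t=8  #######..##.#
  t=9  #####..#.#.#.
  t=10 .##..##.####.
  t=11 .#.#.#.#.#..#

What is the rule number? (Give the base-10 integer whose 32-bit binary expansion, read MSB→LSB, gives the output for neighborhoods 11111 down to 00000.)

2854586187

  #####|#  b31=1 t=3,i=2
  ####.|.  b30=0 t=0,i=7
  ###.#|#  b29=1 t=0,i=8
  ###..|.  b28=0 t=1,i=3
  ##.##|#  b27=1 t=0,i=9
  ##.#.|.  b26=0 t=0,i=0
  ##..#|#  b25=1 t=1,i=4
  ##...|.  b24=0 t=2,i=6
  #.###|.  b23=0 t=0,i=5
  #.##.|.  b22=0 t=1,i=8
  #.#.#|#  b21=1 t=0,i=1
  #.#..|.  b20=0 t=7,i=11
  #..##|.  b19=0 t=3,i=6
  #..#.|#  b18=1 t=1,i=5
  #...#|.  b17=0 t=6,i=3
  #....|#  b16=1 t=2,i=0
  .####|#  b15=1 t=0,i=6
  .###.|.  b14=0 t=0,i=11
  .##.#|.  b13=0 t=5,i=4
  .##..|.  b12=0 t=1,i=9
  .#.##|.  b11=0 t=0,i=4
  .#.#.|#  b10=1 t=0,i=2
  .#..#|#  b9=1 t=4,i=6
  .#...|#  b8=1 t=6,i=9
  ..###|.  b7=0 t=3,i=0
  ..##.|#  b6=1 t=2,i=4
  ..#.#|.  b5=0 t=1,i=6
  ..#..|.  b4=0 t=4,i=5
  ...##|#  b3=1 t=2,i=3
  ...#.|.  b2=0 t=6,i=4
  ....#|#  b1=1 t=2,i=2
  .....|#  b0=1 t=2,i=1
  bits 10101010001001011000011101001011 = 2854586187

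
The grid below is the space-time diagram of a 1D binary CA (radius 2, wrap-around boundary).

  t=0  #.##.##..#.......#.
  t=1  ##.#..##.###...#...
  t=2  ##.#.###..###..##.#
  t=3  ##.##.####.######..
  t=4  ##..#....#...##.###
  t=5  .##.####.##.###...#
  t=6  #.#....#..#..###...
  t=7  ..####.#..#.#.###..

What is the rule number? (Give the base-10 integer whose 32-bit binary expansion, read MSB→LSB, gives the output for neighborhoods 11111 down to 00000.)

3006888282

  nb #####: next=#  (t=3,i=13, bit31=1)
  nb ####.: next=.  (t=3,i=8, bit30=0)
  nb ###.#: next=#  (t=2,i=1, bit29=1)
  nb ###..: next=#  (t=1,i=11, bit28=1)
  nb ##.##: next=.  (t=0,i=4, bit27=0)
  nb ##.#.: next=.  (t=1,i=2, bit26=0)
  nb ##..#: next=#  (t=0,i=7, bit25=1)
  nb ##...: next=#  (t=1,i=12, bit24=1)
  nb #.###: next=.  (t=1,i=9, bit23=0)
  nb #.##.: next=.  (t=0,i=2, bit22=0)
  nb #.#.#: next=#  (t=0,i=0, bit21=1)
  nb #.#..: next=#  (t=1,i=3, bit20=1)
  nb #..##: next=#  (t=1,i=5, bit19=1)
  nb #..#.: next=.  (t=0,i=8, bit18=0)
  nb #...#: next=.  (t=1,i=13, bit17=0)
  nb #....: next=#  (t=0,i=11, bit16=1)
  nb .####: next=.  (t=3,i=7, bit15=0)
  nb .###.: next=#  (t=1,i=10, bit14=1)
  nb .##.#: next=#  (t=0,i=3, bit13=1)
  nb .##..: next=#  (t=0,i=6, bit12=1)
  nb .#.##: next=#  (t=0,i=1, bit11=1)
  nb .#.#.: next=.  (t=0,i=18, bit10=0)
  nb .#..#: next=.  (t=1,i=4, bit9=0)
  nb .#...: next=#  (t=0,i=10, bit8=1)
  nb ..###: next=.  (t=2,i=10, bit7=0)
  nb ..##.: next=#  (t=1,i=0, bit6=1)
  nb ..#.#: next=.  (t=0,i=17, bit5=0)
  nb ..#..: next=#  (t=0,i=9, bit4=1)
  nb ...##: next=#  (t=1,i=18, bit3=1)
  nb ...#.: next=.  (t=0,i=16, bit2=0)
  nb ....#: next=#  (t=0,i=15, bit1=1)
  nb .....: next=.  (t=0,i=12, bit0=0)
  bits 10110011001110010111100101011010 = 3006888282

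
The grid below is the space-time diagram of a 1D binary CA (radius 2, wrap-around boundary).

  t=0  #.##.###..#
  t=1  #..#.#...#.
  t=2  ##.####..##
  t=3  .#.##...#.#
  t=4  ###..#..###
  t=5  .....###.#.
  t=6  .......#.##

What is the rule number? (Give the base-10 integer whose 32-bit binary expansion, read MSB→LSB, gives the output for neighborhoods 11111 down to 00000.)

  #####|.  b31=0 t=4,i=0
  ####.|.  b30=0 t=2,i=0
  ###.#|#  b29=1 t=2,i=1
  ###..|.  b28=0 t=0,i=7
  ##.##|.  b27=0 t=0,i=1
  ##.#.|.  b26=0 t=5,i=8
  ##..#|.  b25=0 t=0,i=8
  ##...|#  b24=1 t=3,i=5
  #.###|#  b23=1 t=0,i=5
  #.##.|.  b22=0 t=0,i=2
  #.#.#|#  b21=1 t=3,i=1
  #.#..|#  b20=1 t=1,i=0
  #..##|#  b19=1 t=0,i=9
  #..#.|.  b18=0 t=1,i=2
  #...#|.  b17=0 t=1,i=7
  #....|.  b16=0 t=5,i=0
  .####|#  b15=1 t=2,i=4
  .###.|.  b14=0 t=0,i=6
  .##.#|#  b13=1 t=0,i=0
  .##..|.  b12=0 t=3,i=4
  .#.##|#  b11=1 t=3,i=2
  .#.#.|#  b10=1 t=1,i=4
  .#..#|#  b9=1 t=1,i=1
  .#...|#  b8=1 t=1,i=6
  ..###|.  b7=0 t=2,i=9
  ..##.|.  b6=0 t=0,i=10
  ..#.#|#  b5=1 t=1,i=3
  ..#..|#  b4=1 t=4,i=5
  ...##|.  b3=0 t=5,i=4
  ...#.|.  b2=0 t=1,i=8
  ....#|.  b1=0 t=5,i=3
  .....|.  b0=0 t=5,i=1
  bits 00100001101110001010111100110000 = 565751600

565751600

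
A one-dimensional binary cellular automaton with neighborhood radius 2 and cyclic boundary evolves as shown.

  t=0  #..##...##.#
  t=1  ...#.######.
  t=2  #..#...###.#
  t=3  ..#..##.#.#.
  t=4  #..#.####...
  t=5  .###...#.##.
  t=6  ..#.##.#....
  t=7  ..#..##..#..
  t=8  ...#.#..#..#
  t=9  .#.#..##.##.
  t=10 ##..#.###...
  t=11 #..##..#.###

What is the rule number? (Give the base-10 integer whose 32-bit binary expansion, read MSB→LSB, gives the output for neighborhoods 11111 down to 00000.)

3441910376

  [31] ##### => #  t=1,i=7
  [30] ####. => #  t=1,i=9
  [29] ###.# => .  t=2,i=9
  [28] ###.. => .  t=1,i=10
  [27] ##.## => #  t=0,i=10
  [26] ##.#. => #  t=3,i=7
  [25] ##..# => .  t=0,i=1
  [24] ##... => #  t=0,i=5
  [23] #.### => .  t=1,i=5
  [22] #.##. => .  t=0,i=11
  [21] #.#.# => #  t=3,i=8
  [20] #.#.. => .  t=3,i=10
  [19] #..## => .  t=0,i=2
  [18] #..#. => #  t=2,i=2
  [17] #...# => #  t=0,i=6
  [16] #.... => #  t=1,i=0
  [15] .#### => .  t=1,i=6
  [14] .###. => #  t=2,i=8
  [13] .##.# => #  t=0,i=9
  [12] .##.. => .  t=0,i=0
  [11] .#.## => .  t=1,i=4
  [10] .#.#. => .  t=3,i=9
  [9] .#..# => #  t=3,i=3
  [8] .#... => .  t=2,i=4
  [7] ..### => .  t=2,i=7
  [6] ..##. => #  t=0,i=3
  [5] ..#.# => #  t=1,i=3
  [4] ..#.. => .  t=2,i=3
  [3] ...## => #  t=0,i=7
  [2] ...#. => .  t=1,i=2
  [1] ....# => .  t=1,i=1
  [0] ..... => .  t=6,i=10
  bits 11001101001001110110001001101000 = 3441910376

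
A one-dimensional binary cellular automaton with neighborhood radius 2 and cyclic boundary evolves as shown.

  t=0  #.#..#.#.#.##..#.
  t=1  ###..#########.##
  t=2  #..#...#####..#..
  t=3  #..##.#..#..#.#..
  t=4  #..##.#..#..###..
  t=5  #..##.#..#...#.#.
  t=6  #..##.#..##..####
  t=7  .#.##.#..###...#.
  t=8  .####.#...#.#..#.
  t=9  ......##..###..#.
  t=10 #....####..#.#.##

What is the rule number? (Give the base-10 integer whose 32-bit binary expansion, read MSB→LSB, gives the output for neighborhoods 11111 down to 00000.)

2339470712

  ##### -> #   bit 31 = 1  t=1,i=0
  ####. -> .   bit 30 = 0  t=1,i=1
  ###.# -> .   bit 29 = 0  t=1,i=13
  ###.. -> .   bit 28 = 0  t=1,i=2
  ##.## -> #   bit 27 = 1  t=1,i=14
  ##.#. -> .   bit 26 = 0  t=3,i=5
  ##..# -> #   bit 25 = 1  t=0,i=13
  ##... -> #   bit 24 = 1  t=7,i=12
  #.### -> .   bit 23 = 0  t=1,i=15
  #.##. -> #   bit 22 = 1  t=0,i=11
  #.#.# -> #   bit 21 = 1  t=0,i=0
  #.#.. -> #   bit 20 = 1  t=0,i=2
  #..## -> .   bit 19 = 0  t=1,i=4
  #..#. -> .   bit 18 = 0  t=0,i=4
  #...# -> .   bit 17 = 0  t=2,i=5
  #.... -> #   bit 16 = 1  t=9,i=0
  .#### -> .   bit 15 = 0  t=1,i=6
  .###. -> #   bit 14 = 1  t=4,i=13
  .##.# -> #   bit 13 = 1  t=3,i=4
  .##.. -> #   bit 12 = 1  t=0,i=12
  .#.## -> #   bit 11 = 1  t=0,i=10
  .#.#. -> #   bit 10 = 1  t=0,i=1
  .#..# -> .   bit 9 = 0  t=0,i=3
  .#... -> #   bit 8 = 1  t=2,i=4
  ..### -> .   bit 7 = 0  t=1,i=5
  ..##. -> #   bit 6 = 1  t=3,i=3
  ..#.# -> #   bit 5 = 1  t=0,i=5
  ..#.. -> #   bit 4 = 1  t=2,i=0
  ...## -> #   bit 3 = 1  t=2,i=6
  ...#. -> .   bit 2 = 0  t=5,i=12
  ....# -> .   bit 1 = 0  t=9,i=4
  ..... -> .   bit 0 = 0  t=9,i=1
  bits 10001011011100010111110101111000 = 2339470712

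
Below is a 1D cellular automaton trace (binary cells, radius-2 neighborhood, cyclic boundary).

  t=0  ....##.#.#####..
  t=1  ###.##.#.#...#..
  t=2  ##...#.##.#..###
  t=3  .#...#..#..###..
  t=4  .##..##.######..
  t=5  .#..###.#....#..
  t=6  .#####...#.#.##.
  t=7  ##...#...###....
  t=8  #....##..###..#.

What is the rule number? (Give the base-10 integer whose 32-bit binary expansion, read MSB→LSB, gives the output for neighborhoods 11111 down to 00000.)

279472115

  ##### -> .   bit 31 = 0  t=0,i=11
  ####. -> .   bit 30 = 0  t=0,i=12
  ###.# -> .   bit 29 = 0  t=1,i=2
  ###.. -> #   bit 28 = 1  t=0,i=13
  ##.## -> .   bit 27 = 0  t=1,i=3
  ##.#. -> .   bit 26 = 0  t=0,i=6
  ##..# -> .   bit 25 = 0  t=4,i=3
  ##... -> .   bit 24 = 0  t=0,i=14
  #.### -> #   bit 23 = 1  t=0,i=9
  #.##. -> .   bit 22 = 0  t=1,i=4
  #.#.# -> #   bit 21 = 1  t=0,i=7
  #.#.. -> .   bit 20 = 0  t=1,i=9
  #..## -> #   bit 19 = 1  t=1,i=15
  #..#. -> .   bit 18 = 0  t=3,i=7
  #...# -> .   bit 17 = 0  t=1,i=11
  #.... -> .   bit 16 = 0  t=0,i=15
  .#### -> .   bit 15 = 0  t=0,i=10
  .###. -> #   bit 14 = 1  t=1,i=1
  .##.# -> #   bit 13 = 1  t=0,i=5
  .##.. -> .   bit 12 = 0  t=4,i=2
  .#.## -> .   bit 11 = 0  t=0,i=8
  .#.#. -> #   bit 10 = 1  t=1,i=8
  .#..# -> #   bit 9 = 1  t=1,i=14
  .#... -> #   bit 8 = 1  t=1,i=10
  ..### -> #   bit 7 = 1  t=1,i=0
  ..##. -> #   bit 6 = 1  t=0,i=4
  ..#.# -> #   bit 5 = 1  t=2,i=5
  ..#.. -> #   bit 4 = 1  t=1,i=13
  ...## -> .   bit 3 = 0  t=0,i=3
  ...#. -> .   bit 2 = 0  t=1,i=12
  ....# -> #   bit 1 = 1  t=0,i=2
  ..... -> #   bit 0 = 1  t=0,i=0
  bits 00010000101010000110011111110011 = 279472115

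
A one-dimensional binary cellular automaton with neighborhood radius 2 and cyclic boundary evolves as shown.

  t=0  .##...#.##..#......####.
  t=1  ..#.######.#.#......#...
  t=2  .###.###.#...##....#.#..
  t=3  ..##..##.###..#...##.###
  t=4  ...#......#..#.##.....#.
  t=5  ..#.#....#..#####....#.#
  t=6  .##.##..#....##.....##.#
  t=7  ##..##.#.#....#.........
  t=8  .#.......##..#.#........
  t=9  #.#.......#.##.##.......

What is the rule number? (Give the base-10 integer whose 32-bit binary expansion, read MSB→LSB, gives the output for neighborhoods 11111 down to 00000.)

2690046244

  nb #####: next=#  (t=1,i=6, bit31=1)
  nb ####.: next=.  (t=0,i=21, bit30=0)
  nb ###.#: next=#  (t=1,i=9, bit29=1)
  nb ###..: next=.  (t=0,i=22, bit28=0)
  nb ##.##: next=.  (t=2,i=4, bit27=0)
  nb ##.#.: next=.  (t=1,i=10, bit26=0)
  nb ##..#: next=.  (t=0,i=10, bit25=0)
  nb ##...: next=.  (t=0,i=3, bit24=0)
  nb #.###: next=.  (t=1,i=4, bit23=0)
  nb #.##.: next=#  (t=0,i=8, bit22=1)
  nb #.#.#: next=.  (t=1,i=11, bit21=0)
  nb #.#..: next=#  (t=1,i=13, bit20=1)
  nb #..##: next=.  (t=0,i=0, bit19=0)
  nb #..#.: next=#  (t=0,i=11, bit18=1)
  nb #...#: next=#  (t=0,i=4, bit17=1)
  nb #....: next=.  (t=0,i=14, bit16=0)
  nb .####: next=#  (t=0,i=20, bit15=1)
  nb .###.: next=#  (t=2,i=2, bit14=1)
  nb .##.#: next=.  (t=3,i=7, bit13=0)
  nb .##..: next=#  (t=0,i=2, bit12=1)
  nb .#.##: next=#  (t=0,i=7, bit11=1)
  nb .#.#.: next=.  (t=1,i=12, bit10=0)
  nb .#..#: next=.  (t=4,i=11, bit9=0)
  nb .#...: next=#  (t=0,i=13, bit8=1)
  nb ..###: next=.  (t=0,i=19, bit7=0)
  nb ..##.: next=.  (t=0,i=1, bit6=0)
  nb ..#.#: next=#  (t=0,i=6, bit5=1)
  nb ..#..: next=.  (t=0,i=12, bit4=0)
  nb ...##: next=.  (t=0,i=18, bit3=0)
  nb ...#.: next=#  (t=0,i=5, bit2=1)
  nb ....#: next=.  (t=0,i=17, bit1=0)
  nb .....: next=.  (t=0,i=15, bit0=0)
  bits 10100000010101101101100100100100 = 2690046244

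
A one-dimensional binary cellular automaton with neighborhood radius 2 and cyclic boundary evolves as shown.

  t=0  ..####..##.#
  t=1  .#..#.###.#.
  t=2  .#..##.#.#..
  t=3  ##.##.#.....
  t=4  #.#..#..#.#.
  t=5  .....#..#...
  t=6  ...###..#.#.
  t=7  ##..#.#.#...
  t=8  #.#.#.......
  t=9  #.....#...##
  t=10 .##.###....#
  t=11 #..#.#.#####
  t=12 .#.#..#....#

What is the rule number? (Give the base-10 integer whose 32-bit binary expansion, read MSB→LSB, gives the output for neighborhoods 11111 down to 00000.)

1326008438

  nb #####: next=.  (t=11,i=9, bit31=0)
  nb ####.: next=#  (t=0,i=4, bit30=1)
  nb ###.#: next=.  (t=1,i=8, bit29=0)
  nb ###..: next=.  (t=0,i=5, bit28=0)
  nb ##.##: next=#  (t=3,i=2, bit27=1)
  nb ##.#.: next=#  (t=0,i=10, bit26=1)
  nb ##..#: next=#  (t=0,i=6, bit25=1)
  nb ##...: next=#  (t=9,i=1, bit24=1)
  nb #.###: next=.  (t=1,i=6, bit23=0)
  nb #.##.: next=.  (t=3,i=3, bit22=0)
  nb #.#.#: next=.  (t=2,i=7, bit21=0)
  nb #.#..: next=.  (t=0,i=11, bit20=0)
  nb #..##: next=#  (t=0,i=1, bit19=1)
  nb #..#.: next=.  (t=1,i=0, bit18=0)
  nb #...#: next=.  (t=2,i=11, bit17=0)
  nb #....: next=#  (t=3,i=8, bit16=1)
  nb .####: next=.  (t=0,i=3, bit15=0)
  nb .###.: next=#  (t=1,i=7, bit14=1)
  nb .##.#: next=.  (t=0,i=9, bit13=0)
  nb .##..: next=.  (t=7,i=1, bit12=0)
  nb .#.##: next=#  (t=1,i=5, bit11=1)
  nb .#.#.: next=.  (t=2,i=8, bit10=0)
  nb .#..#: next=.  (t=0,i=0, bit9=0)
  nb .#...: next=.  (t=2,i=10, bit8=0)
  nb ..###: next=.  (t=0,i=2, bit7=0)
  nb ..##.: next=#  (t=0,i=8, bit6=1)
  nb ..#.#: next=#  (t=1,i=4, bit5=1)
  nb ..#..: next=#  (t=1,i=1, bit4=1)
  nb ...##: next=.  (t=3,i=11, bit3=0)
  nb ...#.: next=#  (t=2,i=0, bit2=1)
  nb ....#: next=#  (t=3,i=10, bit1=1)
  nb .....: next=.  (t=3,i=9, bit0=0)
  bits 01001111000010010100100001110110 = 1326008438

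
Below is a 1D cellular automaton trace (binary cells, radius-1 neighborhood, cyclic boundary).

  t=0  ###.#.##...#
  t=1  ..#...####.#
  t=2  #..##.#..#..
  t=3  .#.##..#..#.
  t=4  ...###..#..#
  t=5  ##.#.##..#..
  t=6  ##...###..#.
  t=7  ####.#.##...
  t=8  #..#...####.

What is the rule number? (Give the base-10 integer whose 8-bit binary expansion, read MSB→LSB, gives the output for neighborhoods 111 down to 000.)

  ###|.  b7=0 t=0,i=0
  ##.|#  b6=1 t=0,i=2
  #.#|.  b5=0 t=0,i=3
  #..|#  b4=1 t=0,i=8
  .##|#  b3=1 t=0,i=6
  .#.|.  b2=0 t=0,i=4
  ..#|.  b1=0 t=0,i=10
  ...|#  b0=1 t=0,i=9
  bits 01011001 = 89

89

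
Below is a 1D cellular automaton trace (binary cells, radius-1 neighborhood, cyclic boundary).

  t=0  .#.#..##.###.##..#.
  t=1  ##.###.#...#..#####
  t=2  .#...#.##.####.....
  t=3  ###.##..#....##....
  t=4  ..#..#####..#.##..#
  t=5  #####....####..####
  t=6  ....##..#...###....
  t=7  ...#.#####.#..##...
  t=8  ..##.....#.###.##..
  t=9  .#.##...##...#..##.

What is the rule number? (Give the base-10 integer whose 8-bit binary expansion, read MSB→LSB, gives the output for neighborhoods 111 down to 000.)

86

  ###|.  b7=0 t=0,i=10
  ##.|#  b6=1 t=0,i=7
  #.#|.  b5=0 t=0,i=2
  #..|#  b4=1 t=0,i=4
  .##|.  b3=0 t=0,i=6
  .#.|#  b2=1 t=0,i=1
  ..#|#  b1=1 t=0,i=0
  ...|.  b0=0 t=1,i=9
  bits 01010110 = 86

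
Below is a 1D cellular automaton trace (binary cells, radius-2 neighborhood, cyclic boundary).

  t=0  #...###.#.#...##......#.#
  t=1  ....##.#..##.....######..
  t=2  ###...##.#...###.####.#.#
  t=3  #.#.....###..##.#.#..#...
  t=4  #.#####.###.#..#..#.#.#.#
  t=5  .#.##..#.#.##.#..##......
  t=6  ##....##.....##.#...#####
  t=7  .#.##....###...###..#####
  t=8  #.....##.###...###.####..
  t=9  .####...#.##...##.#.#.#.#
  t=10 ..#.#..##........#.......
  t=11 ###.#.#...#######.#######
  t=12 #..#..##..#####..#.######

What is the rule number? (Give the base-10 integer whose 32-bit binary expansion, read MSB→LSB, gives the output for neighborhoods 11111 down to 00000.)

2619195815

  [31] ##### => #  t=1,i=19
  [30] ####. => .  t=1,i=21
  [29] ###.# => .  t=0,i=6
  [28] ###.. => #  t=1,i=22
  [27] ##.## => #  t=2,i=16
  [26] ##.#. => #  t=0,i=7
  [25] ##..# => .  t=3,i=11
  [24] ##... => .  t=0,i=1
  [23] #.### => .  t=2,i=17
  [22] #.##. => .  t=0,i=24
  [21] #.#.# => .  t=0,i=8
  [20] #.#.. => #  t=0,i=10
  [19] #..## => #  t=1,i=9
  [18] #..#. => #  t=3,i=20
  [17] #...# => .  t=0,i=2
  [16] #.... => #  t=0,i=17
  [15] .#### => #  t=1,i=18
  [14] .###. => #  t=0,i=5
  [13] .##.# => .  t=1,i=5
  [12] .##.. => .  t=0,i=0
  [11] .#.## => .  t=0,i=23
  [10] .#.#. => .  t=0,i=9
  [9] .#..# => .  t=1,i=8
  [8] .#... => #  t=0,i=11
  [7] ..### => #  t=0,i=4
  [6] ..##. => .  t=0,i=14
  [5] ..#.# => #  t=0,i=22
  [4] ..#.. => .  t=3,i=21
  [3] ...## => .  t=0,i=3
  [2] ...#. => #  t=0,i=21
  [1] ....# => #  t=0,i=20
  [0] ..... => #  t=0,i=18
  bits 10011100000111011100000110100111 = 2619195815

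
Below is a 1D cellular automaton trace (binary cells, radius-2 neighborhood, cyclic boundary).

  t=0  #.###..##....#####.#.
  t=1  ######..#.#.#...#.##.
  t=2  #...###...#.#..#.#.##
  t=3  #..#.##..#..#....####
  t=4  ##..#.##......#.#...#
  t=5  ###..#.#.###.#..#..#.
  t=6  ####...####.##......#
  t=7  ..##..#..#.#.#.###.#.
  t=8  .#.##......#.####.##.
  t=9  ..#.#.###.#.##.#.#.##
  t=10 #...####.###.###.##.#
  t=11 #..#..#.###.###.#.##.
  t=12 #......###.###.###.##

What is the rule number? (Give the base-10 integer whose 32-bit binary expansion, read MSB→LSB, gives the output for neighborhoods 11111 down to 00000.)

  #####|.  b31=0 t=0,i=15
  ####.|#  b30=1 t=0,i=16
  ###.#|.  b29=0 t=0,i=17
  ###..|#  b28=1 t=0,i=4
  ##.##|#  b27=1 t=1,i=20
  ##.#.|#  b26=1 t=0,i=18
  ##..#|#  b25=1 t=0,i=5
  ##...|.  b24=0 t=0,i=9
  #.###|#  b23=1 t=0,i=2
  #.##.|.  b22=0 t=1,i=18
  #.#.#|#  b21=1 t=0,i=0
  #.#..|#  b20=1 t=1,i=12
  #..##|.  b19=0 t=0,i=6
  #..#.|.  b18=0 t=1,i=7
  #...#|.  b17=0 t=1,i=14
  #....|#  b16=1 t=0,i=10
  .####|.  b15=0 t=0,i=14
  .###.|#  b14=1 t=0,i=3
  .##.#|#  b13=1 t=1,i=19
  .##..|#  b12=1 t=0,i=8
  .#.##|#  b11=1 t=0,i=1
  .#.#.|.  b10=0 t=0,i=20
  .#..#|.  b9=0 t=2,i=13
  .#...|.  b8=0 t=1,i=13
  ..###|.  b7=0 t=0,i=13
  ..##.|.  b6=0 t=0,i=7
  ..#.#|.  b5=0 t=1,i=8
  ..#..|.  b4=0 t=3,i=9
  ...##|#  b3=1 t=0,i=12
  ...#.|#  b2=1 t=1,i=15
  ....#|.  b1=0 t=0,i=11
  .....|#  b0=1 t=4,i=10
  bits 01011110101100010111100000001101 = 1588688909

1588688909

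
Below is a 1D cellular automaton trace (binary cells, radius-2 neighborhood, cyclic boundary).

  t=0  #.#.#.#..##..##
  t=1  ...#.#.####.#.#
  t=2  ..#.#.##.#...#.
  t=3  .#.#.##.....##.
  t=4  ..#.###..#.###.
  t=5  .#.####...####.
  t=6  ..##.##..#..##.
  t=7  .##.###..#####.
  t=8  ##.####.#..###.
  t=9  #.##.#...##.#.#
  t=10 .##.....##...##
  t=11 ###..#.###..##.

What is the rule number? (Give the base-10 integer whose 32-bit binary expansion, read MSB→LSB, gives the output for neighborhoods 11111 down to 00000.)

  [31] ##### => #  t=7,i=11
  [30] ####. => #  t=1,i=9
  [29] ###.# => .  t=0,i=0
  [28] ###.. => #  t=4,i=6
  [27] ##.## => #  t=6,i=4
  [26] ##.#. => .  t=0,i=1
  [25] ##..# => .  t=0,i=11
  [24] ##... => .  t=3,i=7
  [23] #.### => #  t=1,i=7
  [22] #.##. => #  t=2,i=6
  [21] #.#.# => .  t=0,i=2
  [20] #.#.. => .  t=0,i=6
  [19] #..## => #  t=0,i=8
  [18] #..#. => .  t=3,i=0
  [17] #...# => .  t=1,i=1
  [16] #.... => .  t=3,i=8
  [15] .#### => .  t=1,i=8
  [14] .###. => #  t=0,i=14
  [13] .##.# => .  t=2,i=7
  [12] .##.. => #  t=0,i=10
  [11] .#.## => #  t=1,i=6
  [10] .#.#. => #  t=0,i=3
  [9] .#..# => #  t=0,i=7
  [8] .#... => .  t=1,i=0
  [7] ..### => .  t=0,i=13
  [6] ..##. => #  t=0,i=9
  [5] ..#.# => .  t=1,i=3
  [4] ..#.. => #  t=2,i=13
  [3] ...## => #  t=3,i=11
  [2] ...#. => #  t=1,i=2
  [1] ....# => .  t=3,i=10
  [0] ..... => #  t=3,i=9
  bits 11011000110010000101111001011101 = 3637010013

3637010013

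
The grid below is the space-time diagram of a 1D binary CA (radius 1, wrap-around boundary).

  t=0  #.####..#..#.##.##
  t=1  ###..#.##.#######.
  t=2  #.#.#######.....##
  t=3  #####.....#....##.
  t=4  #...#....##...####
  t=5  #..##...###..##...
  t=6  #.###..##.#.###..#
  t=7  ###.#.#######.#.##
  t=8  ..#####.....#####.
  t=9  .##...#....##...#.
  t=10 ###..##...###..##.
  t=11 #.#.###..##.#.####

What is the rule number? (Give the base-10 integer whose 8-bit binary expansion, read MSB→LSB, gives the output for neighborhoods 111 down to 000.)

  ###|.  b7=0 t=0,i=3
  ##.|#  b6=1 t=0,i=0
  #.#|#  b5=1 t=0,i=1
  #..|.  b4=0 t=0,i=6
  .##|#  b3=1 t=0,i=2
  .#.|#  b2=1 t=0,i=8
  ..#|#  b1=1 t=0,i=7
  ...|.  b0=0 t=2,i=12
  bits 01101110 = 110

110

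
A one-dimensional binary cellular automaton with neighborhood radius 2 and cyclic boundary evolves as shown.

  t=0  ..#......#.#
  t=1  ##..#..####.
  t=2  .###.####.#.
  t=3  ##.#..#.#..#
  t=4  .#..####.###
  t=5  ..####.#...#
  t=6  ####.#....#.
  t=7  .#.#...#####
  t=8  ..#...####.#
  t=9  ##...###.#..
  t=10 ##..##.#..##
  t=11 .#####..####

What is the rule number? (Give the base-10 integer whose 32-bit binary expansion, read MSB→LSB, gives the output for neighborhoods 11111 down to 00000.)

  nb #####: next=#  (t=7,i=9, bit31=1)
  nb ####.: next=.  (t=1,i=9, bit30=0)
  nb ###.#: next=#  (t=1,i=10, bit29=1)
  nb ###..: next=#  (t=10,i=1, bit28=1)
  nb ##.##: next=.  (t=1,i=11, bit27=0)
  nb ##.#.: next=.  (t=2,i=9, bit26=0)
  nb ##..#: next=#  (t=1,i=2, bit25=1)
  nb ##...: next=.  (t=9,i=2, bit24=0)
  nb #.###: next=.  (t=2,i=5, bit23=0)
  nb #.##.: next=.  (t=1,i=0, bit22=0)
  nb #.#.#: next=.  (t=7,i=1, bit21=0)
  nb #.#..: next=.  (t=0,i=11, bit20=0)
  nb #..##: next=#  (t=1,i=6, bit19=1)
  nb #..#.: next=#  (t=0,i=1, bit18=1)
  nb #...#: next=.  (t=5,i=9, bit17=0)
  nb #....: next=#  (t=0,i=4, bit16=1)
  nb .####: next=#  (t=1,i=8, bit15=1)
  nb .###.: next=.  (t=2,i=2, bit14=0)
  nb .##.#: next=#  (t=10,i=5, bit13=1)
  nb .##..: next=#  (t=1,i=1, bit12=1)
  nb .#.##: next=#  (t=6,i=11, bit11=1)
  nb .#.#.: next=#  (t=0,i=10, bit10=1)
  nb .#..#: next=#  (t=0,i=0, bit9=1)
  nb .#...: next=.  (t=0,i=3, bit8=0)
  nb ..###: next=#  (t=1,i=7, bit7=1)
  nb ..##.: next=#  (t=9,i=0, bit6=1)
  nb ..#.#: next=#  (t=0,i=9, bit5=1)
  nb ..#..: next=.  (t=0,i=2, bit4=0)
  nb ...##: next=#  (t=7,i=6, bit3=1)
  nb ...#.: next=#  (t=0,i=8, bit2=1)
  nb ....#: next=#  (t=0,i=7, bit1=1)
  nb .....: next=.  (t=0,i=5, bit0=0)
  bits 10110010000011011011111011101110 = 2987245294

2987245294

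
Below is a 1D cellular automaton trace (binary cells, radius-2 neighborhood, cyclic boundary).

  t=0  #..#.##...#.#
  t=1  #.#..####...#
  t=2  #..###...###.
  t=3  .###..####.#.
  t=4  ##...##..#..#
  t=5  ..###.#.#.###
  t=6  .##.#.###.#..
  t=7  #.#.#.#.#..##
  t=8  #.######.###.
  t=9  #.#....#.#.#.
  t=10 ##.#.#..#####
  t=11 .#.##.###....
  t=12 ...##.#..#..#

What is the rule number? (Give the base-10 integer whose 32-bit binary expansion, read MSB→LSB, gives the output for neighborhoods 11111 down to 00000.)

569259914

  [31] ##### => .  t=8,i=4
  [30] ####. => .  t=1,i=7
  [29] ###.# => #  t=2,i=11
  [28] ###.. => .  t=1,i=8
  [27] ##.## => .  t=8,i=8
  [26] ##.#. => .  t=1,i=1
  [25] ##..# => .  t=0,i=1
  [24] ##... => #  t=0,i=7
  [23] #.### => #  t=5,i=10
  [22] #.##. => #  t=0,i=5
  [21] #.#.# => #  t=5,i=6
  [20] #.#.. => .  t=1,i=2
  [19] #..## => #  t=1,i=4
  [18] #..#. => #  t=0,i=2
  [17] #...# => #  t=0,i=8
  [16] #.... => .  t=9,i=4
  [15] .#### => .  t=1,i=6
  [14] .###. => .  t=2,i=4
  [13] .##.# => #  t=1,i=0
  [12] .##.. => #  t=0,i=0
  [11] .#.## => .  t=0,i=4
  [10] .#.#. => #  t=5,i=7
  [9] .#..# => #  t=1,i=3
  [8] .#... => #  t=6,i=11
  [7] ..### => #  t=1,i=5
  [6] ..##. => .  t=1,i=12
  [5] ..#.# => .  t=0,i=3
  [4] ..#.. => .  t=4,i=9
  [3] ...## => #  t=1,i=11
  [2] ...#. => .  t=0,i=9
  [1] ....# => #  t=9,i=5
  [0] ..... => .  t=11,i=11
  bits 00100001111011100011011110001010 = 569259914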